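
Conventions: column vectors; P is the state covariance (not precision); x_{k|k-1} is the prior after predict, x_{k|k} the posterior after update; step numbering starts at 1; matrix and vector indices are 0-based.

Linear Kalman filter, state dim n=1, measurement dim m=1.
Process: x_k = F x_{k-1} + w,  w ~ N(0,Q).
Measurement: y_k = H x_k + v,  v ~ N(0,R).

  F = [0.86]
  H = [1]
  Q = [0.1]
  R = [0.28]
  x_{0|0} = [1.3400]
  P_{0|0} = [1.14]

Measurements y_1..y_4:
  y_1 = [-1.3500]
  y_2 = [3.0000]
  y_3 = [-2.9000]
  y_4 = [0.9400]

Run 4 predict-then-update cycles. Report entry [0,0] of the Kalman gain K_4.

K[0,0] = 0.3994

step 1: x^-=[1.1524]  P^-=[0.9431]  S=[1.2231]  K=[0.7711]  nu=[-2.5024]  x^+=[-0.7772]  P^+=[0.2159]
step 2: x^-=[-0.6684]  P^-=[0.2597]  S=[0.5397]  K=[0.4812]  nu=[3.6684]  x^+=[1.0968]  P^+=[0.1347]
step 3: x^-=[0.9432]  P^-=[0.1996]  S=[0.4796]  K=[0.4162]  nu=[-3.8432]  x^+=[-0.6565]  P^+=[0.1165]
step 4: x^-=[-0.5646]  P^-=[0.1862]  S=[0.4662]  K=[0.3994]  nu=[1.5046]  x^+=[0.0364]  P^+=[0.1118]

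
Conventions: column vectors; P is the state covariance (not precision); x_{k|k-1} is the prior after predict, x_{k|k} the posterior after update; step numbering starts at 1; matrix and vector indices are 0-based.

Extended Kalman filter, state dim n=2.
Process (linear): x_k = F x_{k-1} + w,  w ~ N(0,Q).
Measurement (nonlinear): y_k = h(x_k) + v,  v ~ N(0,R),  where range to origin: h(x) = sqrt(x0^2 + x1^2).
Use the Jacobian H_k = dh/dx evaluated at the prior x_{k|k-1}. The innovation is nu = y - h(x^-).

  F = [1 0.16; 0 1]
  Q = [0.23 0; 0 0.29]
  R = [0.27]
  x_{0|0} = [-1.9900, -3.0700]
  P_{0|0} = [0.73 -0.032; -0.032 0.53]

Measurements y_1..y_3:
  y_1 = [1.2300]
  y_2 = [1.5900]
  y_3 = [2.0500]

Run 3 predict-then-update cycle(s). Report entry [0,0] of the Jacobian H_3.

step 1: x^-=[-2.4812, -3.0700]  P^-=[0.9633 0.0528; 0.0528 0.8200]  H_jac=[-0.6286 -0.7777]  S=[1.1983]  K=[-0.5396; -0.5599]  nu=[-2.7173]  x^+=[-1.0149, -1.5485]  P^+=[0.6144 -0.3092; -0.3092 0.4443]
step 2: x^-=[-1.2627, -1.5485]  P^-=[0.7568 -0.2382; -0.2382 0.7343]  H_jac=[-0.6320 -0.7750]  S=[0.7800]  K=[-0.3765; -0.5366]  nu=[-0.4080]  x^+=[-1.1090, -1.3295]  P^+=[0.6462 -0.3958; -0.3958 0.5097]
step 3: x^-=[-1.3217, -1.3295]  P^-=[0.7626 -0.3142; -0.3142 0.7997]  H_jac=[-0.7050 -0.7092]  S=[0.7370]  K=[-0.4272; -0.4689]  nu=[0.1753]  x^+=[-1.3966, -1.4117]  P^+=[0.6282 -0.4618; -0.4618 0.6377]

H_jac[0,0] = -0.7050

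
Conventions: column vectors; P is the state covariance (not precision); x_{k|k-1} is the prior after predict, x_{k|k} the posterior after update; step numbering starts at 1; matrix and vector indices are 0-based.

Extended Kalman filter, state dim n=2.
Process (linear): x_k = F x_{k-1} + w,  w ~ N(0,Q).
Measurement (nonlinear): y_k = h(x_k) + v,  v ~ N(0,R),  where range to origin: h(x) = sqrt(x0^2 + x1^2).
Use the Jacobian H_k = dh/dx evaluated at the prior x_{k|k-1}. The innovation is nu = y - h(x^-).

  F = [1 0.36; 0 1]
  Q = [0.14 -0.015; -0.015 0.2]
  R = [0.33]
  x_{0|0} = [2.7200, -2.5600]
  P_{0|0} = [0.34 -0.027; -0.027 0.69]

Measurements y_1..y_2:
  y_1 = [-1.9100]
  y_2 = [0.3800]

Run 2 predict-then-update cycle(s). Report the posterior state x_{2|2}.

step 1: x^-=[1.7984, -2.5600]  P^-=[0.5500 0.2064; 0.2064 0.8900]  H_jac=[0.5748 -0.8183]  S=[0.9135]  K=[0.1612; -0.6674]  nu=[-5.0386]  x^+=[0.9862, 0.8025]  P^+=[0.5262 0.3047; 0.3047 0.4832]
step 2: x^-=[1.2751, 0.8025]  P^-=[0.9482 0.4636; 0.4636 0.6832]  H_jac=[0.8463 0.5327]  S=[1.6210]  K=[0.6474; 0.4665]  nu=[-1.1266]  x^+=[0.5457, 0.2769]  P^+=[0.2688 -0.0260; -0.0260 0.3303]

x_post = [0.5457, 0.2769]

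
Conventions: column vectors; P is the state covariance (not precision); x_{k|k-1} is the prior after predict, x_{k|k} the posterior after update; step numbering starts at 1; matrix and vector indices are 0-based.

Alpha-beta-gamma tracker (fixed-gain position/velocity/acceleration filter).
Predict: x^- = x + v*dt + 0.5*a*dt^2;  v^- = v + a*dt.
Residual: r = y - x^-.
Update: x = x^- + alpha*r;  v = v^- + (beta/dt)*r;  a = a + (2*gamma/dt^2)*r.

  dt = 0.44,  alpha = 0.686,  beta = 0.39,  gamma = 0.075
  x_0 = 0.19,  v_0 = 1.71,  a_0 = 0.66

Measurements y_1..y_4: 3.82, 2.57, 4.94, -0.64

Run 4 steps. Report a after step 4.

step 1: x_pred=1.0063  r=2.8137  x^+=2.9365  v^+=4.4944  a^+=2.8400
step 2: x_pred=5.1889  r=-2.6189  x^+=3.3923  v^+=3.4227  a^+=0.8109
step 3: x_pred=4.9768  r=-0.0368  x^+=4.9516  v^+=3.7468  a^+=0.7824
step 4: x_pred=6.6759  r=-7.3159  x^+=1.6572  v^+=-2.3935  a^+=-4.8859

a_post = -4.8859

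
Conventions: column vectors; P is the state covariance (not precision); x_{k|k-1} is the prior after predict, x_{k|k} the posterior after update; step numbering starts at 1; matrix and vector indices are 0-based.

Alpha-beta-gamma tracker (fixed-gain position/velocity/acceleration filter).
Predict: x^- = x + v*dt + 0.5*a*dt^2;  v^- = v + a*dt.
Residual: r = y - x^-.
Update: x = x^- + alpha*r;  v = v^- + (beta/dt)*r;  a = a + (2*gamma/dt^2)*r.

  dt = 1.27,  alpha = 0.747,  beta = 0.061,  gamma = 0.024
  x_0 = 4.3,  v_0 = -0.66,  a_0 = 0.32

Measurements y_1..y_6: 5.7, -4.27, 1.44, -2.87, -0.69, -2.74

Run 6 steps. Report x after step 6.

step 1: x_pred=3.7199  r=1.9801  x^+=5.1990  v^+=-0.1585  a^+=0.3789
step 2: x_pred=5.3033  r=-9.5733  x^+=-1.8479  v^+=-0.1371  a^+=0.0940
step 3: x_pred=-1.9462  r=3.3862  x^+=0.5833  v^+=0.1450  a^+=0.1948
step 4: x_pred=0.9245  r=-3.7945  x^+=-1.9100  v^+=0.2101  a^+=0.0819
step 5: x_pred=-1.5771  r=0.8871  x^+=-0.9144  v^+=0.3567  a^+=0.1083
step 6: x_pred=-0.3741  r=-2.3659  x^+=-2.1414  v^+=0.3806  a^+=0.0379

x_post = -2.1414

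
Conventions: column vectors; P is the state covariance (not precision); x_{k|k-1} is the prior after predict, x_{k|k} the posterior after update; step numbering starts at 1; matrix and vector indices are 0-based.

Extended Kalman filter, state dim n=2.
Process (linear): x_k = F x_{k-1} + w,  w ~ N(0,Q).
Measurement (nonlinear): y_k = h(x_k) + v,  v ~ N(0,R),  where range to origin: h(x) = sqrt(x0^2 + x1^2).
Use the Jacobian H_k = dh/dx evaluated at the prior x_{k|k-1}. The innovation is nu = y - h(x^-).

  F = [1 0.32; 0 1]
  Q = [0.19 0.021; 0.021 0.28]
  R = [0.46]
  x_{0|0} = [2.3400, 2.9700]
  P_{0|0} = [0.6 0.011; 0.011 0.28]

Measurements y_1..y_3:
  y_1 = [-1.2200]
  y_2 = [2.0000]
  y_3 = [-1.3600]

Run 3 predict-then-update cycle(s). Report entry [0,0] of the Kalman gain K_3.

K[0,0] = 0.3827

step 1: x^-=[3.2904, 2.9700]  P^-=[0.8257 0.1216; 0.1216 0.5600]  H_jac=[0.7423 0.6700]  S=[1.2874]  K=[0.5394; 0.3616]  nu=[-5.6526]  x^+=[0.2414, 0.9262]  P^+=[0.4511 -0.1295; -0.1295 0.3917]
step 2: x^-=[0.5377, 0.9262]  P^-=[0.5984 0.0169; 0.0169 0.6717]  H_jac=[0.5021 0.8648]  S=[1.1278]  K=[0.2793; 0.5225]  nu=[0.9290]  x^+=[0.7972, 1.4116]  P^+=[0.5104 -0.1478; -0.1478 0.3637]
step 3: x^-=[1.2490, 1.4116]  P^-=[0.6431 -0.0104; -0.0104 0.6437]  H_jac=[0.6626 0.7489]  S=[1.0932]  K=[0.3827; 0.4348]  nu=[-3.2448]  x^+=[0.0072, 0.0009]  P^+=[0.4830 -0.1922; -0.1922 0.4371]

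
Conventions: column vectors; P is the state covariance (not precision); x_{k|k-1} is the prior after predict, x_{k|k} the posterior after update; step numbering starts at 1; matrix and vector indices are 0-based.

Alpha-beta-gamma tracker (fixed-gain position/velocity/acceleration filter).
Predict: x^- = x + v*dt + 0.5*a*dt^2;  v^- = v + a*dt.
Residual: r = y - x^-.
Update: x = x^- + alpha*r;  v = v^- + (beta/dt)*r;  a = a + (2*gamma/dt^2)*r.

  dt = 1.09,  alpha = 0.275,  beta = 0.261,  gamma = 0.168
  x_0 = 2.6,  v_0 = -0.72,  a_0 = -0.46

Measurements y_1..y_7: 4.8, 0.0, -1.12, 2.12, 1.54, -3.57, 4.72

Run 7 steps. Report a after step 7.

step 1: x_pred=1.5419  r=3.2581  x^+=2.4379  v^+=-0.4413  a^+=0.4614
step 2: x_pred=2.2310  r=-2.2310  x^+=1.6175  v^+=-0.4726  a^+=-0.1695
step 3: x_pred=1.0017  r=-2.1217  x^+=0.4182  v^+=-1.1654  a^+=-0.7696
step 4: x_pred=-1.3092  r=3.4292  x^+=-0.3662  v^+=-1.1831  a^+=0.2002
step 5: x_pred=-1.5368  r=3.0768  x^+=-0.6907  v^+=-0.2281  a^+=1.0704
step 6: x_pred=-0.3035  r=-3.2665  x^+=-1.2018  v^+=0.1564  a^+=0.1466
step 7: x_pred=-0.9442  r=5.6642  x^+=0.6135  v^+=1.6725  a^+=1.7484

a_post = 1.7484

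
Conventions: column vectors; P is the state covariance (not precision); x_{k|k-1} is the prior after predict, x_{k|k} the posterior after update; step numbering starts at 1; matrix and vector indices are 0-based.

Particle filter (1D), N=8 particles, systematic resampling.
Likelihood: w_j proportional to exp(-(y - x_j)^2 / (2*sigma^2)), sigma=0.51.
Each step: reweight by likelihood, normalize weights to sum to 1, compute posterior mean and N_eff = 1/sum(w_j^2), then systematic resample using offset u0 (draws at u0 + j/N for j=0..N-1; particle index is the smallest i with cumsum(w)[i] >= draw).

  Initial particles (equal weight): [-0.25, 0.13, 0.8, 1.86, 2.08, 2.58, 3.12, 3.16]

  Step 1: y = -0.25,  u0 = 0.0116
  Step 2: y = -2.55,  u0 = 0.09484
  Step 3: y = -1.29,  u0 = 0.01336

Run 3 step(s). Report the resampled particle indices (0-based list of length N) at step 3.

step 1: w=[0.5325, 0.4034, 0.0640, 0.0001, 0.0000, 0.0000, 0.0000, 0.0000]  mean=-0.0293  Neff=2.2203  idx=[0, 0, 0, 0, 0, 1, 1, 1]
step 2: w=[0.1969, 0.1969, 0.1969, 0.1969, 0.1969, 0.0052, 0.0052, 0.0052]  mean=-0.2441  Neff=5.1570  idx=[0, 1, 1, 2, 3, 3, 4, 4]
step 3: w=[0.1250, 0.1250, 0.1250, 0.1250, 0.1250, 0.1250, 0.1250, 0.1250]  mean=-0.2500  Neff=8.0000  idx=[0, 1, 2, 3, 4, 5, 6, 7]

resampled_idx = [0, 1, 2, 3, 4, 5, 6, 7]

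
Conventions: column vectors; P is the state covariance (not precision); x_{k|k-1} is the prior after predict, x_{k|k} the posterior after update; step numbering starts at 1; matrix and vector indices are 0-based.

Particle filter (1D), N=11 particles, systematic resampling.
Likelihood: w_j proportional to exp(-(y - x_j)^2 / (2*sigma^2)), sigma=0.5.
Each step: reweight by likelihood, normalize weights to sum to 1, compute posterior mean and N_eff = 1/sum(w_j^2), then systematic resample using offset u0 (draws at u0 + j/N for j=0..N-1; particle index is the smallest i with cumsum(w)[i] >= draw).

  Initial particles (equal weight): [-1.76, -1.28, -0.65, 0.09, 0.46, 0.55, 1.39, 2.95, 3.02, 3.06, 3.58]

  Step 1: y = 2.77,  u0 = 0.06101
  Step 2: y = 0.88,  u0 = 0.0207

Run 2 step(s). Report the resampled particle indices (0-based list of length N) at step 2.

step 1: w=[0.0000, 0.0000, 0.0000, 0.0000, 0.0000, 0.0000, 0.0075, 0.3170, 0.2985, 0.2859, 0.0911]  mean=3.0479  Neff=3.5754  idx=[7, 7, 7, 8, 8, 8, 8, 9, 9, 9, 10]
step 2: w=[0.1563, 0.1563, 0.1563, 0.0867, 0.0867, 0.0867, 0.0867, 0.0614, 0.0614, 0.0614, 0.0004]  mean=2.9948  Neff=8.7248  idx=[0, 0, 1, 1, 2, 3, 4, 5, 6, 7, 8]

resampled_idx = [0, 0, 1, 1, 2, 3, 4, 5, 6, 7, 8]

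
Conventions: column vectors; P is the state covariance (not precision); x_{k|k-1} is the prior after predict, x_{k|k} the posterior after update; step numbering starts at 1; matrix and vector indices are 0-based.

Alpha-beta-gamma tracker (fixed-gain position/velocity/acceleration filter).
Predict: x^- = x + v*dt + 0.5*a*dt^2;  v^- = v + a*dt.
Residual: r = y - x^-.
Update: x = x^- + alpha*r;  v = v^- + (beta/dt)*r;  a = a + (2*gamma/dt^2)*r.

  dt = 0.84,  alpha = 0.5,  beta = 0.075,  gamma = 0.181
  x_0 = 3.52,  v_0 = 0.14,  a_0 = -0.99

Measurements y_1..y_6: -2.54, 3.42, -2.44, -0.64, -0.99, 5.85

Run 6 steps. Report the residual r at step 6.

resid = 9.9108

step 1: x_pred=3.2883  r=-5.8283  x^+=0.3742  v^+=-1.2120  a^+=-3.9802
step 2: x_pred=-2.0481  r=5.4681  x^+=0.6859  v^+=-4.0671  a^+=-1.1748
step 3: x_pred=-3.1449  r=0.7049  x^+=-2.7924  v^+=-4.9910  a^+=-0.8132
step 4: x_pred=-7.2718  r=6.6318  x^+=-3.9559  v^+=-5.0819  a^+=2.5892
step 5: x_pred=-7.3113  r=6.3213  x^+=-4.1506  v^+=-2.3426  a^+=5.8322
step 6: x_pred=-4.0608  r=9.9108  x^+=0.8946  v^+=3.4413  a^+=10.9169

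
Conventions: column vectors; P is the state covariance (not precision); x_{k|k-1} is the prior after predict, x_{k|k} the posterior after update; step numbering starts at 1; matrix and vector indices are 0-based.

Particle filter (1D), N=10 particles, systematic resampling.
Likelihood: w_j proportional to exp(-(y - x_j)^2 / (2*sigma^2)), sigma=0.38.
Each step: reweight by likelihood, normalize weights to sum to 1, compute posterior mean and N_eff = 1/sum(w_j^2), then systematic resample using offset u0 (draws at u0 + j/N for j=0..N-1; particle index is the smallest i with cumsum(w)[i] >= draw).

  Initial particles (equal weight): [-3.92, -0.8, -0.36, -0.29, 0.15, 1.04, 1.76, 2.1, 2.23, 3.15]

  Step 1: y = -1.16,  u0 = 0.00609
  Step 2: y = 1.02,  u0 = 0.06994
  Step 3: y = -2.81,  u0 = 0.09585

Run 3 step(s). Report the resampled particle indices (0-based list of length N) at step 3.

resampled_idx = [0, 1, 2, 3, 4, 5, 6, 7, 8, 9]

step 1: w=[0.0000, 0.7759, 0.1325, 0.0884, 0.0032, 0.0000, 0.0000, 0.0000, 0.0000, 0.0000]  mean=-0.6936  Neff=1.5939  idx=[1, 1, 1, 1, 1, 1, 1, 1, 2, 2]
step 2: w=[0.0037, 0.0037, 0.0037, 0.0037, 0.0037, 0.0037, 0.0037, 0.0037, 0.4852, 0.4852]  mean=-0.3730  Neff=2.1235  idx=[8, 8, 8, 8, 8, 9, 9, 9, 9, 9]
step 3: w=[0.1000, 0.1000, 0.1000, 0.1000, 0.1000, 0.1000, 0.1000, 0.1000, 0.1000, 0.1000]  mean=-0.3600  Neff=10.0000  idx=[0, 1, 2, 3, 4, 5, 6, 7, 8, 9]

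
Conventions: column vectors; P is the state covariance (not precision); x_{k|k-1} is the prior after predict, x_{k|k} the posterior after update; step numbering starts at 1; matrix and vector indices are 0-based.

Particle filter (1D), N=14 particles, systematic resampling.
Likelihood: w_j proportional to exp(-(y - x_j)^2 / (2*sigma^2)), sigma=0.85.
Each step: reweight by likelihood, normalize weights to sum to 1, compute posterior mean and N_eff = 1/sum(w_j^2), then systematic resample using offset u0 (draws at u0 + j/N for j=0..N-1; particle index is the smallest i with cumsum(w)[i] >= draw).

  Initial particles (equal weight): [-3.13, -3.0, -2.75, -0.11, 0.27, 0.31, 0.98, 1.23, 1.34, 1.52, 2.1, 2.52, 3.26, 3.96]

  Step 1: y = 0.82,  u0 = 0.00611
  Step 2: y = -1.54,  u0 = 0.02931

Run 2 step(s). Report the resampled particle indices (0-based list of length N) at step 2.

step 1: w=[0.0000, 0.0000, 0.0000, 0.0903, 0.1333, 0.1373, 0.1615, 0.1463, 0.1363, 0.1171, 0.0529, 0.0222, 0.0027, 0.0002]  mean=0.9438  Neff=7.8237  idx=[3, 3, 4, 4, 5, 6, 6, 6, 7, 7, 8, 8, 9, 10]
step 2: w=[0.2886, 0.2886, 0.1231, 0.1231, 0.1112, 0.0147, 0.0147, 0.0147, 0.0059, 0.0059, 0.0038, 0.0038, 0.0018, 0.0001]  mean=0.1083  Neff=4.7614  idx=[0, 0, 0, 0, 1, 1, 1, 1, 2, 2, 3, 3, 4, 6]

resampled_idx = [0, 0, 0, 0, 1, 1, 1, 1, 2, 2, 3, 3, 4, 6]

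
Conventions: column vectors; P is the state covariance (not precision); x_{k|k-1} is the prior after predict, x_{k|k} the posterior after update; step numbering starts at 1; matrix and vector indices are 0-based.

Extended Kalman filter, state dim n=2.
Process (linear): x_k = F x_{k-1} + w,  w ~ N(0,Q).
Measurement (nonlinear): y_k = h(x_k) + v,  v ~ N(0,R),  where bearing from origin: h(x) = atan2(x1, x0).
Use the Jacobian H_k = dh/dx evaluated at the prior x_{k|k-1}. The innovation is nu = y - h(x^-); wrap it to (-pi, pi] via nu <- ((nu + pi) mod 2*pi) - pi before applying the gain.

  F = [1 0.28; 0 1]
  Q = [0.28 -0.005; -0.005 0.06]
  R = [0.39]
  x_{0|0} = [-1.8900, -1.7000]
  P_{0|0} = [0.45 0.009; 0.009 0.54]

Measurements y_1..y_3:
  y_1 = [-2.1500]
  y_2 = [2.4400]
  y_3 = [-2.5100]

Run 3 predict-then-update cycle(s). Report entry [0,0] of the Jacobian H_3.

step 1: x^-=[-2.3660, -1.7000]  P^-=[0.7774 0.1552; 0.1552 0.6000]  H_jac=[0.2003 -0.2787]  S=[0.4505]  K=[0.2496; -0.3023]  nu=[0.3686]  x^+=[-2.2740, -1.8114]  P^+=[0.7493 0.1892; 0.1892 0.5588]
step 2: x^-=[-2.7812, -1.8114]  P^-=[1.1791 0.3407; 0.3407 0.6188]  H_jac=[0.1644 -0.2525]  S=[0.4330]  K=[0.2491; -0.2314]  nu=[-1.2789]  x^+=[-3.0998, -1.5154]  P^+=[1.1522 0.3656; 0.3656 0.5956]
step 3: x^-=[-3.5241, -1.5154]  P^-=[1.6836 0.5274; 0.5274 0.6556]  H_jac=[0.1030 -0.2395]  S=[0.4194]  K=[0.1122; -0.2449]  nu=[0.2255]  x^+=[-3.4988, -1.5706]  P^+=[1.6784 0.5389; 0.5389 0.6305]

H_jac[0,0] = 0.1030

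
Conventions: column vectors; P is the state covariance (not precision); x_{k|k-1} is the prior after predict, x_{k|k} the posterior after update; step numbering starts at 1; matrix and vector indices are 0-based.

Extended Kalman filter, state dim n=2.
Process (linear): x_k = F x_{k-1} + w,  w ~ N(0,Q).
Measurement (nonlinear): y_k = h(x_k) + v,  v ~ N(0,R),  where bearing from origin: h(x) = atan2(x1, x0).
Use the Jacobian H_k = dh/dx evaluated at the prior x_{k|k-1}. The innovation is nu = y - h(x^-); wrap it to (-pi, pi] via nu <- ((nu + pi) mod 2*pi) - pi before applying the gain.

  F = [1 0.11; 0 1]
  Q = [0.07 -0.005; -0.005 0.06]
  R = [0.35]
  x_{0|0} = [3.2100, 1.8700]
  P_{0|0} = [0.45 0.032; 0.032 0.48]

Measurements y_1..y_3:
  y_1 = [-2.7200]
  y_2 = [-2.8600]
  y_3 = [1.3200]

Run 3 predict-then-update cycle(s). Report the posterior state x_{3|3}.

step 1: x^-=[3.4157, 1.8700]  P^-=[0.5328 0.0798; 0.0798 0.5400]  H_jac=[-0.1233 0.2253]  S=[0.3811]  K=[-0.1253; 0.2934]  nu=[3.0623]  x^+=[3.0321, 2.7684]  P^+=[0.5269 0.0938; 0.0938 0.5072]
step 2: x^-=[3.3366, 2.7684]  P^-=[0.6236 0.1446; 0.1446 0.5672]  H_jac=[-0.1473 0.1775]  S=[0.3738]  K=[-0.1770; 0.2124]  nu=[2.7306]  x^+=[2.8532, 3.3482]  P^+=[0.6119 0.1587; 0.1587 0.5503]
step 3: x^-=[3.2215, 3.3482]  P^-=[0.7235 0.2142; 0.2142 0.6103]  H_jac=[-0.1551 0.1492]  S=[0.3711]  K=[-0.2162; 0.1559]  nu=[0.5153]  x^+=[3.1101, 3.4286]  P^+=[0.7061 0.2267; 0.2267 0.6013]

x_post = [3.1101, 3.4286]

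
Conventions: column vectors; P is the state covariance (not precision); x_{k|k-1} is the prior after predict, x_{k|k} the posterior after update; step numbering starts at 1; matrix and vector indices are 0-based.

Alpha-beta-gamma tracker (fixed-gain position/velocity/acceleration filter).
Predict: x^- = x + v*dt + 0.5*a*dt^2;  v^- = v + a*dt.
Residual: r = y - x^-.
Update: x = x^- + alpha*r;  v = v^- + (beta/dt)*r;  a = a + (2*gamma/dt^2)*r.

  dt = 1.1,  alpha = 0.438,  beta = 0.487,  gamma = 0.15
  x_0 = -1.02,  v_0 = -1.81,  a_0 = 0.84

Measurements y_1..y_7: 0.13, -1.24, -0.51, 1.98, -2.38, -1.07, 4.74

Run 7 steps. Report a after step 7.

step 1: x_pred=-2.5028  r=2.6328  x^+=-1.3496  v^+=0.2796  a^+=1.4928
step 2: x_pred=-0.1389  r=-1.1011  x^+=-0.6212  v^+=1.4342  a^+=1.2198
step 3: x_pred=1.6944  r=-2.2044  x^+=0.7288  v^+=1.8000  a^+=0.6732
step 4: x_pred=3.1162  r=-1.1362  x^+=2.6185  v^+=2.0376  a^+=0.3915
step 5: x_pred=5.0967  r=-7.4767  x^+=1.8219  v^+=-0.8419  a^+=-1.4622
step 6: x_pred=0.0112  r=-1.0812  x^+=-0.4624  v^+=-2.9290  a^+=-1.7303
step 7: x_pred=-4.7310  r=9.4710  x^+=-0.5827  v^+=-0.6392  a^+=0.6179

a_post = 0.6179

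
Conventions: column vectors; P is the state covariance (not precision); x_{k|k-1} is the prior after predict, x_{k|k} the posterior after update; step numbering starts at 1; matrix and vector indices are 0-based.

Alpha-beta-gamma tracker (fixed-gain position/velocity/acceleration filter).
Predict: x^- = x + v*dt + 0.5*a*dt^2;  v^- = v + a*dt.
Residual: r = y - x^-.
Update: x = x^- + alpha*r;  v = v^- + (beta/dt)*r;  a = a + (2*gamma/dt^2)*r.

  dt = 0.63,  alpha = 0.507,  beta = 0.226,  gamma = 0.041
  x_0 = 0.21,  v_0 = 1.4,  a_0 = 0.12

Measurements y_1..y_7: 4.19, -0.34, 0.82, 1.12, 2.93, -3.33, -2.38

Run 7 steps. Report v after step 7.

v_post = -3.2492

step 1: x_pred=1.1158  r=3.0742  x^+=2.6744  v^+=2.5784  a^+=0.7551
step 2: x_pred=4.4487  r=-4.7887  x^+=2.0208  v^+=1.3363  a^+=-0.2342
step 3: x_pred=2.8162  r=-1.9962  x^+=1.8041  v^+=0.4726  a^+=-0.6466
step 4: x_pred=1.9736  r=-0.8536  x^+=1.5408  v^+=-0.2409  a^+=-0.8230
step 5: x_pred=1.2257  r=1.7043  x^+=2.0898  v^+=-0.1480  a^+=-0.4709
step 6: x_pred=1.9031  r=-5.2331  x^+=-0.7501  v^+=-2.3219  a^+=-1.5520
step 7: x_pred=-2.5209  r=0.1409  x^+=-2.4495  v^+=-3.2492  a^+=-1.5229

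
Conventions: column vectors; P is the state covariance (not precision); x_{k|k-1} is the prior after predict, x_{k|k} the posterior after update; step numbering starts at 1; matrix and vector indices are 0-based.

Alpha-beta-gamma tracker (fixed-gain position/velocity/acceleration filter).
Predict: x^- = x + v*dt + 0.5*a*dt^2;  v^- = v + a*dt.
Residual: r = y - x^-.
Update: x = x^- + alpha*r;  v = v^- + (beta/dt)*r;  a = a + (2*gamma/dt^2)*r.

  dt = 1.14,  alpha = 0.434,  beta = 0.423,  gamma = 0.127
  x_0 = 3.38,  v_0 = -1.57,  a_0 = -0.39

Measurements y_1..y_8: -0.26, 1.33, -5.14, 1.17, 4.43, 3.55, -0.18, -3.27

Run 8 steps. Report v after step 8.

step 1: x_pred=1.3368  r=-1.5968  x^+=0.6438  v^+=-2.6071  a^+=-0.7021
step 2: x_pred=-2.7845  r=4.1145  x^+=-0.9988  v^+=-1.8808  a^+=0.1021
step 3: x_pred=-3.0766  r=-2.0634  x^+=-3.9721  v^+=-2.5300  a^+=-0.3012
step 4: x_pred=-7.0521  r=8.2221  x^+=-3.4837  v^+=0.1774  a^+=1.3057
step 5: x_pred=-2.4330  r=6.8630  x^+=0.5456  v^+=4.2125  a^+=2.6471
step 6: x_pred=7.0678  r=-3.5178  x^+=5.5411  v^+=5.9248  a^+=1.9595
step 7: x_pred=13.5687  r=-13.7487  x^+=7.6018  v^+=3.0572  a^+=-0.7276
step 8: x_pred=10.6142  r=-13.8842  x^+=4.5885  v^+=-2.9240  a^+=-3.4412

v_post = -2.9240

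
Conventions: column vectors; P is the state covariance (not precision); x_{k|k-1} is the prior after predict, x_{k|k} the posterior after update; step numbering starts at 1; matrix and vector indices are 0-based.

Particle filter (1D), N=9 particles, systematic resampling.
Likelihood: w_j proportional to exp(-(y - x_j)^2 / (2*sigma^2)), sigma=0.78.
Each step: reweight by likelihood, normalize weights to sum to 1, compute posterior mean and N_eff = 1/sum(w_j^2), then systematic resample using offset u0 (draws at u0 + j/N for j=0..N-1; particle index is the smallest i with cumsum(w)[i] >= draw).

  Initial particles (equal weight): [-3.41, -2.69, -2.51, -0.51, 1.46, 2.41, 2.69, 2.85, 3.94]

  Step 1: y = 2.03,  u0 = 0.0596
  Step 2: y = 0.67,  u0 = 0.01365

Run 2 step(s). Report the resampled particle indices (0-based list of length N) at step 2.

step 1: w=[0.0000, 0.0000, 0.0000, 0.0017, 0.2567, 0.2977, 0.2343, 0.1929, 0.0167]  mean=2.3374  Neff=4.0500  idx=[4, 4, 5, 5, 5, 6, 6, 7, 7]
step 2: w=[0.3846, 0.3846, 0.0534, 0.0534, 0.0534, 0.0225, 0.0225, 0.0129, 0.0129]  mean=1.7032  Neff=3.2712  idx=[0, 0, 0, 0, 1, 1, 1, 2, 4]

resampled_idx = [0, 0, 0, 0, 1, 1, 1, 2, 4]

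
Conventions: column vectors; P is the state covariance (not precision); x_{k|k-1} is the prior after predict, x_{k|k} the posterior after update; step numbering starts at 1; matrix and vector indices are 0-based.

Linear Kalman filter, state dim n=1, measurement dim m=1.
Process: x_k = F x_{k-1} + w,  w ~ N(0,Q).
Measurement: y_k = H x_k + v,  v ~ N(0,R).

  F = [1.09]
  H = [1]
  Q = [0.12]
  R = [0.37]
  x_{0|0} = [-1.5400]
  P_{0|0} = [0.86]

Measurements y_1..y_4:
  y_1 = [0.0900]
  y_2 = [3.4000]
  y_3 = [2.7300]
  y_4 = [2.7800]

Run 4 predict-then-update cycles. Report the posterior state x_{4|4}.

x_post = [2.6300]

step 1: x^-=[-1.6786]  P^-=[1.1418]  S=[1.5118]  K=[0.7553]  nu=[1.7686]  x^+=[-0.3429]  P^+=[0.2794]
step 2: x^-=[-0.3737]  P^-=[0.4520]  S=[0.8220]  K=[0.5499]  nu=[3.7737]  x^+=[1.7014]  P^+=[0.2035]
step 3: x^-=[1.8545]  P^-=[0.3617]  S=[0.7317]  K=[0.4943]  nu=[0.8755]  x^+=[2.2873]  P^+=[0.1829]
step 4: x^-=[2.4932]  P^-=[0.3373]  S=[0.7073]  K=[0.4769]  nu=[0.2868]  x^+=[2.6300]  P^+=[0.1765]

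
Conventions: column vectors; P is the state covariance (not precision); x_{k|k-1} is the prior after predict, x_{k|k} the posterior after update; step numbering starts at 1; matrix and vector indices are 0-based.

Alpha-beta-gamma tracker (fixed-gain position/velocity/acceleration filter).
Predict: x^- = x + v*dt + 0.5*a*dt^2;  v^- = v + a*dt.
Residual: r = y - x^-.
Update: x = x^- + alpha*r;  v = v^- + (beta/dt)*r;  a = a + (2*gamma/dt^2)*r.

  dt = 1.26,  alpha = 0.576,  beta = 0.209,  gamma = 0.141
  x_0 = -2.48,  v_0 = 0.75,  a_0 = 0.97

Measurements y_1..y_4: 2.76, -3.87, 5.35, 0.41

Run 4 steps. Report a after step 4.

step 1: x_pred=-0.7650  r=3.5250  x^+=1.2654  v^+=2.5569  a^+=1.5961
step 2: x_pred=5.7541  r=-9.6241  x^+=0.2106  v^+=2.9717  a^+=-0.1134
step 3: x_pred=3.8649  r=1.4851  x^+=4.7203  v^+=3.0752  a^+=0.1504
step 4: x_pred=8.7144  r=-8.3044  x^+=3.9311  v^+=1.8872  a^+=-1.3247

a_post = -1.3247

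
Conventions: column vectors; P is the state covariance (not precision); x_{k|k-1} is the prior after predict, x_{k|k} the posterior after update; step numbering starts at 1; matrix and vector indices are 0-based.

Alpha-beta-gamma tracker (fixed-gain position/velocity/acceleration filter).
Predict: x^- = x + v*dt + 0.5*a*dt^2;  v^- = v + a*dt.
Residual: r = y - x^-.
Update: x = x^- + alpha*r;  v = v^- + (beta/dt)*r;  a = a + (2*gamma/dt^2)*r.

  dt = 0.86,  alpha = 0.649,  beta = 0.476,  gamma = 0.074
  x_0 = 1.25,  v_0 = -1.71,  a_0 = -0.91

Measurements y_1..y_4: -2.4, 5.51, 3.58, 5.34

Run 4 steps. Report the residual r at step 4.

resid = -0.4364

step 1: x_pred=-0.5571  r=-1.8429  x^+=-1.7531  v^+=-3.5126  a^+=-1.2788
step 2: x_pred=-5.2469  r=10.7569  x^+=1.7343  v^+=1.3415  a^+=0.8738
step 3: x_pred=3.2111  r=0.3689  x^+=3.4505  v^+=2.2971  a^+=0.9476
step 4: x_pred=5.7764  r=-0.4364  x^+=5.4932  v^+=2.8704  a^+=0.8603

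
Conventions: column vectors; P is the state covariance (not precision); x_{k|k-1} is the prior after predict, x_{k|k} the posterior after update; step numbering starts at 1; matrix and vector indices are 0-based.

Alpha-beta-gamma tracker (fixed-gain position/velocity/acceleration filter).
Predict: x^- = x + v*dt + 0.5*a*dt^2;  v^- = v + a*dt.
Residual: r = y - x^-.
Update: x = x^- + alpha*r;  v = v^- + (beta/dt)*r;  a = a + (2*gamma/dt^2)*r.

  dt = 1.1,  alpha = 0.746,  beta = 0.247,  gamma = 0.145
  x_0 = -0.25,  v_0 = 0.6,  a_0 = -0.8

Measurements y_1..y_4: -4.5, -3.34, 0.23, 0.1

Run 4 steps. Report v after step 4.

v_post = -0.6755

step 1: x_pred=-0.0740  r=-4.4260  x^+=-3.3758  v^+=-1.2738  a^+=-1.8608
step 2: x_pred=-5.9028  r=2.5628  x^+=-3.9909  v^+=-2.7452  a^+=-1.2466
step 3: x_pred=-7.7649  r=7.9949  x^+=-1.8007  v^+=-2.3212  a^+=0.6696
step 4: x_pred=-3.9490  r=4.0490  x^+=-0.9284  v^+=-0.6755  a^+=1.6400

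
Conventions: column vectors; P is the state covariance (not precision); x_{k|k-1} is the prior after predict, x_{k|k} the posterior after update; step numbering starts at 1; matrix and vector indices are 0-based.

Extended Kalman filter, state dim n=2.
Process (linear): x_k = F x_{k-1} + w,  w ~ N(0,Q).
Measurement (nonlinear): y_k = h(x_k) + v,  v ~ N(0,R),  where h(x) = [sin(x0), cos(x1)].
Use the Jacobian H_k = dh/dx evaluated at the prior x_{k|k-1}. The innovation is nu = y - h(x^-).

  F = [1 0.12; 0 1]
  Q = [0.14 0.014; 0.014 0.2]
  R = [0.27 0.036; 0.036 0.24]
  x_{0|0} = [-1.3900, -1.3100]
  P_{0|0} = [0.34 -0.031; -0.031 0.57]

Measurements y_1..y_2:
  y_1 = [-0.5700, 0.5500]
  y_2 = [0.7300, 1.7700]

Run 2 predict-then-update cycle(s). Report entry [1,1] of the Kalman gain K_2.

step 1: x^-=[-1.5472, -1.3100]  P^-=[0.4808 0.0514; 0.0514 0.7700]  H_jac=[0.0236 0.0000; 0.0000 0.9662]  S=[0.2703 0.0372; 0.0372 0.9588]  K=[0.0350 0.0504; -0.1028 0.7799]  nu=[0.4297, 0.2921]  x^+=[-1.5174, -1.1263]  P^+=[0.4779 0.0138; 0.0138 0.1899]
step 2: x^-=[-1.6526, -1.1263]  P^-=[0.6239 0.0506; 0.0506 0.3899]  H_jac=[-0.0817 0.0000; 0.0000 0.9028]  S=[0.2742 0.0323; 0.0323 0.5578]  K=[-0.1969 0.0933; -0.0900 0.6363]  nu=[1.7267, 1.3400]  x^+=[-1.8674, -0.4290]  P^+=[0.6096 0.0170; 0.0170 0.1656]

K[1,1] = 0.6363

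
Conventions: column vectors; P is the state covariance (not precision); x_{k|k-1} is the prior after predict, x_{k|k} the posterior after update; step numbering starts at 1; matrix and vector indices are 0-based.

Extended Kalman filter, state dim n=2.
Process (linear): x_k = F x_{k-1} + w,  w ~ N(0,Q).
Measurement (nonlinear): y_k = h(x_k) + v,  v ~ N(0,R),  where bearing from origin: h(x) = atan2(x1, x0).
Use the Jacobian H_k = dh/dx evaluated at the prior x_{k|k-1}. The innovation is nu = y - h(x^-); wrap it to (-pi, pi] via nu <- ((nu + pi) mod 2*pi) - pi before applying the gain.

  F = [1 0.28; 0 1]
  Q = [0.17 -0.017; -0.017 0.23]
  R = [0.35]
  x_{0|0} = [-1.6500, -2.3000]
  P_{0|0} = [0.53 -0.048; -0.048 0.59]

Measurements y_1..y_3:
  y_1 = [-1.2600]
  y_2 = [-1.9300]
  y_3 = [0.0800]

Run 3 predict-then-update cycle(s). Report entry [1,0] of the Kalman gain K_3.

K[1,0] = -0.2939

step 1: x^-=[-2.2940, -2.3000]  P^-=[0.7194 0.1002; 0.1002 0.8200]  H_jac=[0.2180 -0.2174]  S=[0.4134]  K=[0.3266; -0.3783]  nu=[1.0949]  x^+=[-1.9364, -2.7142]  P^+=[0.6753 0.1513; 0.1513 0.7608]
step 2: x^-=[-2.6964, -2.7142]  P^-=[0.9897 0.3473; 0.3473 0.9908]  H_jac=[0.1854 -0.1842]  S=[0.3939]  K=[0.3034; -0.2998]  nu=[0.4229]  x^+=[-2.5681, -2.8411]  P^+=[0.9534 0.3832; 0.3832 0.9554]
step 3: x^-=[-3.3636, -2.8411]  P^-=[1.4129 0.6337; 0.6337 1.1854]  H_jac=[0.1466 -0.1735]  S=[0.3838]  K=[0.2530; -0.2939]  nu=[2.5202]  x^+=[-2.7259, -3.5818]  P^+=[1.3883 0.6622; 0.6622 1.1522]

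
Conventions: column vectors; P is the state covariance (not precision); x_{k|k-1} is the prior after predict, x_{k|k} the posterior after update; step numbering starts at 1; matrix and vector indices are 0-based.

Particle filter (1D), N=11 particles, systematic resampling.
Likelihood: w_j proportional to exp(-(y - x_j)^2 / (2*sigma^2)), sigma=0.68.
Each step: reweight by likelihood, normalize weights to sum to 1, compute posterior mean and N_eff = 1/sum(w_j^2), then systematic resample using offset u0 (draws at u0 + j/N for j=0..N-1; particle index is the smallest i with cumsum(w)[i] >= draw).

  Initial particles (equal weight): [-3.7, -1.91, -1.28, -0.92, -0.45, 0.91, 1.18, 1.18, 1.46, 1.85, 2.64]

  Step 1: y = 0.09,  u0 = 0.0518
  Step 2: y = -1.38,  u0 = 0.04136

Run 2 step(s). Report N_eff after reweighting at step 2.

step 1: w=[0.0000, 0.0055, 0.0545, 0.1377, 0.3027, 0.2005, 0.1148, 0.1148, 0.0545, 0.0146, 0.0004]  mean=0.2178  Neff=5.4541  idx=[2, 3, 4, 4, 4, 5, 5, 5, 6, 7, 8]
step 2: w=[0.3326, 0.2674, 0.1320, 0.1320, 0.1320, 0.0012, 0.0012, 0.0012, 0.0003, 0.0003, 0.0001]  mean=-0.8460  Neff=4.2665  idx=[0, 0, 0, 0, 1, 1, 1, 2, 3, 3, 4]

N_eff = 4.2665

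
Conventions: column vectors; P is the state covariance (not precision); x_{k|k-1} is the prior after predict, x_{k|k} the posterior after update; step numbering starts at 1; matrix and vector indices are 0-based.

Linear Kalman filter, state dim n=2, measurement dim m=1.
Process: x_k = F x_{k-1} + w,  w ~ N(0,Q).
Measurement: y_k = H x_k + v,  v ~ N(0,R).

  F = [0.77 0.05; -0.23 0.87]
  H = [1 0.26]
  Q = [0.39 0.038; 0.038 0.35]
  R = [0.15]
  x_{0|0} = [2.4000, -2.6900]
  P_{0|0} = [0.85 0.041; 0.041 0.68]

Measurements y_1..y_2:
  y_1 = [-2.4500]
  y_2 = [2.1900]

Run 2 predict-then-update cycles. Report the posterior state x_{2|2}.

x_post = [1.7118, -1.5830]

step 1: x^-=[1.7135, -2.8923]  P^-=[0.8988 -0.0560; -0.0560 0.8932]  S=[1.0801]  K=[0.8187; 0.1632]  nu=[-3.4115]  x^+=[-1.0795, -3.4491]  P^+=[0.1749 -0.2003; -0.2003 0.8645]
step 2: x^-=[-1.0036, -2.7524]  P^-=[0.4804 -0.0872; -0.0872 1.0937]  S=[0.6590]  K=[0.6946; 0.2991]  nu=[3.9093]  x^+=[1.7118, -1.5830]  P^+=[0.1625 -0.2242; -0.2242 1.0348]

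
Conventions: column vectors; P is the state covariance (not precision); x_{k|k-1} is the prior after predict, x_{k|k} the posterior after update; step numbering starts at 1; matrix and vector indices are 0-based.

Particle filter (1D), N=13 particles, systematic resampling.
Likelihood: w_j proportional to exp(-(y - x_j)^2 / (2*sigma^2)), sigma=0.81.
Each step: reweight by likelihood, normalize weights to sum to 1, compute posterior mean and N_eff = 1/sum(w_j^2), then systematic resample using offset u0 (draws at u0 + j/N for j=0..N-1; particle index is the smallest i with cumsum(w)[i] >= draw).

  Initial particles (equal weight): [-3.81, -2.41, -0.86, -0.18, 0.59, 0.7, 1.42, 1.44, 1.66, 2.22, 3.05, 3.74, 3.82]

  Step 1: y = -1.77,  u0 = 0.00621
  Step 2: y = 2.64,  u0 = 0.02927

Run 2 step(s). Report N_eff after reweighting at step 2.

N_eff = 1.4039

step 1: w=[0.0284, 0.4957, 0.3604, 0.0987, 0.0097, 0.0065, 0.0003, 0.0003, 0.0001, 0.0000, 0.0000, 0.0000, 0.0000]  mean=-1.6194  Neff=2.5887  idx=[0, 1, 1, 1, 1, 1, 1, 2, 2, 2, 2, 2, 3]
step 2: w=[0.0000, 0.0000, 0.0000, 0.0000, 0.0000, 0.0000, 0.0000, 0.0318, 0.0318, 0.0318, 0.0318, 0.0318, 0.8410]  mean=-0.2881  Neff=1.4039  idx=[7, 10, 12, 12, 12, 12, 12, 12, 12, 12, 12, 12, 12]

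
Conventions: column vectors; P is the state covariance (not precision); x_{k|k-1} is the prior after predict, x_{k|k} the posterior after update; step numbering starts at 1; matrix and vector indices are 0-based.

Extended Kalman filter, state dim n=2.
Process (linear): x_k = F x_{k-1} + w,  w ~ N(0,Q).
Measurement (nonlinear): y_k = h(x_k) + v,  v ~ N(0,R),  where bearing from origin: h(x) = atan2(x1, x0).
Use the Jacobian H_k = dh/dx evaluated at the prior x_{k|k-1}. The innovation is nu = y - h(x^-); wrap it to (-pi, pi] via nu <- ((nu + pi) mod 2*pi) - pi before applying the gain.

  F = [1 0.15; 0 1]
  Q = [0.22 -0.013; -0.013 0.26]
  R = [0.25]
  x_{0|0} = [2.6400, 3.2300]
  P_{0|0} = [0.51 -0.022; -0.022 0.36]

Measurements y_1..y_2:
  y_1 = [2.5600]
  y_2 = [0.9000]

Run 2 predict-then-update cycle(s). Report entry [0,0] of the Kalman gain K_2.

step 1: x^-=[3.1245, 3.2300]  P^-=[0.7315 0.0190; 0.0190 0.6200]  H_jac=[-0.1599 0.1547]  S=[0.2826]  K=[-0.4036; 0.3287]  nu=[1.7580]  x^+=[2.4150, 3.8078]  P^+=[0.6855 0.0565; 0.0565 0.5895]
step 2: x^-=[2.9862, 3.8078]  P^-=[0.9357 0.1319; 0.1319 0.8495]  H_jac=[-0.1626 0.1275]  S=[0.2831]  K=[-0.4781; 0.3069]  nu=[-0.0057]  x^+=[2.9889, 3.8060]  P^+=[0.8710 0.1734; 0.1734 0.8228]

K[0,0] = -0.4781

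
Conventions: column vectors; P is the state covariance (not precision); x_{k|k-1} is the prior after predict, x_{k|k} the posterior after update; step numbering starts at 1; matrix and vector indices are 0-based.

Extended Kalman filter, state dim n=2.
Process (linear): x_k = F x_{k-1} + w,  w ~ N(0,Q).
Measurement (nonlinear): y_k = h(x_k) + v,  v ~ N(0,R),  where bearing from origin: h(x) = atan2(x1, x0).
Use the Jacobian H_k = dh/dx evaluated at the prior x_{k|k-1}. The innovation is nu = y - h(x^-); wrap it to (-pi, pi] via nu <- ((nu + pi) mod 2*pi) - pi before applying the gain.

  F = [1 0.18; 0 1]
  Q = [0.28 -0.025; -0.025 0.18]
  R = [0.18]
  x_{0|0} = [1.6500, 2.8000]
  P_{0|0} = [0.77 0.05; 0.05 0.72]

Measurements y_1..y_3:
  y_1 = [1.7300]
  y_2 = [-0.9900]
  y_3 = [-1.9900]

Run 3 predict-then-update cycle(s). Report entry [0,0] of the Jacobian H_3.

H_jac[0,0] = -0.0994

step 1: x^-=[2.1540, 2.8000]  P^-=[1.0913 0.1546; 0.1546 0.9000]  H_jac=[-0.2244 0.1726]  S=[0.2498]  K=[-0.8735; 0.4830]  nu=[0.8149]  x^+=[1.4422, 3.1937]  P^+=[0.9008 0.2600; 0.2600 0.8417]
step 2: x^-=[2.0170, 3.1937]  P^-=[1.3016 0.3865; 0.3865 1.0217]  H_jac=[-0.2238 0.1414]  S=[0.2412]  K=[-0.9815; 0.2402]  nu=[-1.9975]  x^+=[3.9776, 2.7139]  P^+=[1.0693 0.4434; 0.4434 1.0078]
step 3: x^-=[4.4661, 2.7139]  P^-=[1.5416 0.5998; 0.5998 1.1878]  H_jac=[-0.0994 0.1635]  S=[0.2075]  K=[-0.2656; 0.6489]  nu=[-2.5360]  x^+=[5.1396, 1.0683]  P^+=[1.5269 0.6355; 0.6355 1.1004]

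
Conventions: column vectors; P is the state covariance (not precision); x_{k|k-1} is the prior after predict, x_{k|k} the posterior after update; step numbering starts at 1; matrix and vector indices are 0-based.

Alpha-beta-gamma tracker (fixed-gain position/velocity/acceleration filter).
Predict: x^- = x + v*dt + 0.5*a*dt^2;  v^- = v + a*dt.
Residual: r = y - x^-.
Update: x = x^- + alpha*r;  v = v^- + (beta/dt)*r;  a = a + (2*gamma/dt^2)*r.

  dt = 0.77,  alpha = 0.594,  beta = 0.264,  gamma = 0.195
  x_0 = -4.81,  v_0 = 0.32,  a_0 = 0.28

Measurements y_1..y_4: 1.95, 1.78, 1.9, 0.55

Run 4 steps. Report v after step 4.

v_post = 3.6651

step 1: x_pred=-4.4806  r=6.4306  x^+=-0.6608  v^+=2.7404  a^+=4.5099
step 2: x_pred=2.7862  r=-1.0062  x^+=2.1885  v^+=5.8680  a^+=3.8481
step 3: x_pred=7.8477  r=-5.9477  x^+=4.3148  v^+=6.7918  a^+=-0.0642
step 4: x_pred=9.5254  r=-8.9754  x^+=4.1940  v^+=3.6651  a^+=-5.9681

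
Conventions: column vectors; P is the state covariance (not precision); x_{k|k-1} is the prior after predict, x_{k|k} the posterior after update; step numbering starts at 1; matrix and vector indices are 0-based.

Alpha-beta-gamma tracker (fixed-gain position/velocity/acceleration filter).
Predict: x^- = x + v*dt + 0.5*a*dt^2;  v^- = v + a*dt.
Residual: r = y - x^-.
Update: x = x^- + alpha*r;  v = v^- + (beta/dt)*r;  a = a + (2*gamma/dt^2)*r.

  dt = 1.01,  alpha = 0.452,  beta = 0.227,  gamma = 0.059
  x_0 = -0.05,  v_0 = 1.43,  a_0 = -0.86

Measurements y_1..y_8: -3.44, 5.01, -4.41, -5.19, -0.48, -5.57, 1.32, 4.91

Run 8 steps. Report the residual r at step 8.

step 1: x_pred=0.9557  r=-4.3957  x^+=-1.0312  v^+=-0.4265  a^+=-1.3685
step 2: x_pred=-2.1600  r=7.1700  x^+=1.0809  v^+=-0.1972  a^+=-0.5391
step 3: x_pred=0.6067  r=-5.0167  x^+=-1.6608  v^+=-1.8692  a^+=-1.1194
step 4: x_pred=-4.1197  r=-1.0703  x^+=-4.6035  v^+=-3.2403  a^+=-1.2432
step 5: x_pred=-8.5103  r=8.0303  x^+=-4.8806  v^+=-2.6911  a^+=-0.3143
step 6: x_pred=-7.7590  r=2.1890  x^+=-6.7696  v^+=-2.5166  a^+=-0.0611
step 7: x_pred=-9.3425  r=10.6625  x^+=-4.5230  v^+=-0.1819  a^+=1.1723
step 8: x_pred=-4.1088  r=9.0188  x^+=-0.0323  v^+=3.0291  a^+=2.2155

resid = 9.0188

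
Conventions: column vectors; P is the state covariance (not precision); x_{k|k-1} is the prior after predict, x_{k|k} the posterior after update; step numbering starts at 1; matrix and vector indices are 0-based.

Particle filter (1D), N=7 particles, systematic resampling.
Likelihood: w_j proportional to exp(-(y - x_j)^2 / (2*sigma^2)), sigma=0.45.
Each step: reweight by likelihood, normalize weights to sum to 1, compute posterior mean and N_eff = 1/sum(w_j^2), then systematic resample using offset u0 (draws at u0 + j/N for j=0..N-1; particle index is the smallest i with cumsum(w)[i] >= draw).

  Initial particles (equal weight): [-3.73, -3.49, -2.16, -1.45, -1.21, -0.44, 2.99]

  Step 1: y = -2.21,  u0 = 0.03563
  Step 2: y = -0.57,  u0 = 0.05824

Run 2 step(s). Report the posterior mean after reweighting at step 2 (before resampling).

post_mean = -1.5020

step 1: w=[0.0025, 0.0131, 0.7417, 0.1793, 0.0632, 0.0003, 0.0000]  mean=-1.9934  Neff=1.7053  idx=[2, 2, 2, 2, 2, 2, 3]
step 2: w=[0.0122, 0.0122, 0.0122, 0.0122, 0.0122, 0.0122, 0.9268]  mean=-1.5020  Neff=1.1630  idx=[4, 6, 6, 6, 6, 6, 6]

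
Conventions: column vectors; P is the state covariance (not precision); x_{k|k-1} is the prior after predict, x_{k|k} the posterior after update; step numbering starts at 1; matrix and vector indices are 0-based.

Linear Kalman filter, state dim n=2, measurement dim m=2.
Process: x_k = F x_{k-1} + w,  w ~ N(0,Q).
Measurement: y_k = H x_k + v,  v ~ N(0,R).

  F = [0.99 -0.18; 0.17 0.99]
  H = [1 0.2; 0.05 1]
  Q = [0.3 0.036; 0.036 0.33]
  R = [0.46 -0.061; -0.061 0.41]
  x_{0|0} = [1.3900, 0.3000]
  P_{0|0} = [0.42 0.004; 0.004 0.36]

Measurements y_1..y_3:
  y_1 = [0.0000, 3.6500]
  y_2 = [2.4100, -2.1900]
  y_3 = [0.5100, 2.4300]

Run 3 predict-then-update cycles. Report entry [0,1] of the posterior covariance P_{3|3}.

step 1: x^-=[1.3221, 0.5333]  P^-=[0.7219 0.0463; 0.0463 0.6963]  S=[1.2283 0.1612; 0.1612 1.1128]  K=[0.5969 -0.0124; 0.0701 0.6177]  nu=[-1.4288, 3.0506]  x^+=[0.4316, 2.3175]  P^+=[0.2865 -0.0558; -0.0558 0.2518]
step 2: x^-=[0.0101, 2.3677]  P^-=[0.6088 -0.0136; -0.0136 0.5663]  S=[1.0860 0.0689; 0.0689 0.9764]  K=[0.5595 -0.0223; 0.0552 0.5753]  nu=[1.9264, -4.5582]  x^+=[1.1895, -0.1484]  P^+=[0.2701 -0.0568; -0.0568 0.2354]
step 3: x^-=[1.2043, 0.0553]  P^-=[0.5926 -0.0144; -0.0144 0.5494]  S=[1.0688 0.0640; 0.0640 0.9594]  K=[0.5530 -0.0210; 0.0553 0.5682]  nu=[-0.7053, 2.3145]  x^+=[0.7657, 1.3313]  P^+=[0.2668 -0.0557; -0.0557 0.2324]

P_post[0,1] = -0.0557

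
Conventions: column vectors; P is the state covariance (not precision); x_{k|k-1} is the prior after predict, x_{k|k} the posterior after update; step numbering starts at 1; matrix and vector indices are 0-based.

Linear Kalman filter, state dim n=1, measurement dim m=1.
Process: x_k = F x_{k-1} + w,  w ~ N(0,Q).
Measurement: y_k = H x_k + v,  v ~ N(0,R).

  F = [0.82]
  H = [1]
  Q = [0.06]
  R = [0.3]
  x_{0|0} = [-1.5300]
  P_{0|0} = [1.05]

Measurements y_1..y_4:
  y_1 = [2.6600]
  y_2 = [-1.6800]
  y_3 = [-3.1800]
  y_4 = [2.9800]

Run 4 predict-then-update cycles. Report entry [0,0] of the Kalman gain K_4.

step 1: x^-=[-1.2546]  P^-=[0.7660]  S=[1.0660]  K=[0.7186]  nu=[3.9146]  x^+=[1.5584]  P^+=[0.2156]
step 2: x^-=[1.2778]  P^-=[0.2050]  S=[0.5050]  K=[0.4059]  nu=[-2.9578]  x^+=[0.0773]  P^+=[0.1218]
step 3: x^-=[0.0634]  P^-=[0.1419]  S=[0.4419]  K=[0.3211]  nu=[-3.2434]  x^+=[-0.9780]  P^+=[0.0963]
step 4: x^-=[-0.8019]  P^-=[0.1248]  S=[0.4248]  K=[0.2937]  nu=[3.7819]  x^+=[0.3089]  P^+=[0.0881]

K[0,0] = 0.2937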